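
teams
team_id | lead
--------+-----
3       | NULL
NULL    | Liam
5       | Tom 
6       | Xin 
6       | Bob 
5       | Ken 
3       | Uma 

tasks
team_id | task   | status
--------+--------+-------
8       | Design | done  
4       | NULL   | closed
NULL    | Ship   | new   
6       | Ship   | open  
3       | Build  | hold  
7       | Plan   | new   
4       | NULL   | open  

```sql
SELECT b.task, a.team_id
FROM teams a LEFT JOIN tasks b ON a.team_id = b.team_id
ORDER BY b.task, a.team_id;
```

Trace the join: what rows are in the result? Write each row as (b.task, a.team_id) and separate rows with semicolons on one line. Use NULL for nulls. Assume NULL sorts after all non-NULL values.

(Build, 3); (Build, 3); (Ship, 6); (Ship, 6); (NULL, 5); (NULL, 5); (NULL, NULL)

LEFT JOIN keeps every row from `teams`; unmatched rows get NULL for `tasks`'s columns.
Matching on a.team_id = b.team_id. A NULL in a compared column never satisfies the condition.
- a (team_id=3) pairs with 1 row(s) of b.
- a (team_id=NULL) has no partner → padded with NULL.
- a (team_id=5) has no partner → padded with NULL.
- a (team_id=6) pairs with 1 row(s) of b.
- a (team_id=6) pairs with 1 row(s) of b.
- a (team_id=5) has no partner → padded with NULL.
- a (team_id=3) pairs with 1 row(s) of b.
After projecting and ordering:
b.task | a.team_id
Build | 3
Build | 3
Ship | 6
Ship | 6
NULL | 5
NULL | 5
NULL | NULL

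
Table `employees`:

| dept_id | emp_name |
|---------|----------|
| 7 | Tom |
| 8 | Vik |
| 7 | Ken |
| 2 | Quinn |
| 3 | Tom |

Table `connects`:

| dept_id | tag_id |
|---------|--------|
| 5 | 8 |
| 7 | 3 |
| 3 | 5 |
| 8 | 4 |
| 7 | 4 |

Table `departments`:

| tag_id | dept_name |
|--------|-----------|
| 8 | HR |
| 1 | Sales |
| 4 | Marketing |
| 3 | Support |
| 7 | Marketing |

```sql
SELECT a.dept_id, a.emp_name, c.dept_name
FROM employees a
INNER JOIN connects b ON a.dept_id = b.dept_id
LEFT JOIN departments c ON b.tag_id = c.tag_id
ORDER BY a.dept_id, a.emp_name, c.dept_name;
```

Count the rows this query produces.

Step 1 — a INNER JOIN b on dept_id → 6 row(s).
Then LEFT JOIN `departments c` on tag_id: each of those 6 rows is kept; rows whose b.tag_id has no match in c get NULL for c's columns.
Result: 6 row(s).

6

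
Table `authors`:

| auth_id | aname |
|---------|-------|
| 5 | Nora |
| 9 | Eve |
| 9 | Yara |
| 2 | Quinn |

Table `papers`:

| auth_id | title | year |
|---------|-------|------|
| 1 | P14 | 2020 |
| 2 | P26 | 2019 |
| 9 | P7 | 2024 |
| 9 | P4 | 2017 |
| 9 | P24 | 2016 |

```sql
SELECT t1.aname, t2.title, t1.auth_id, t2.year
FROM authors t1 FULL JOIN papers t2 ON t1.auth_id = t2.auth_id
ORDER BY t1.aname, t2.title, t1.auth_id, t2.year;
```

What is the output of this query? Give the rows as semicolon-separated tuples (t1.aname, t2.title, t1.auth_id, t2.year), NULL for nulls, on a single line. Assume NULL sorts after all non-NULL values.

(Eve, P24, 9, 2016); (Eve, P4, 9, 2017); (Eve, P7, 9, 2024); (Nora, NULL, 5, NULL); (Quinn, P26, 2, 2019); (Yara, P24, 9, 2016); (Yara, P4, 9, 2017); (Yara, P7, 9, 2024); (NULL, P14, NULL, 2020)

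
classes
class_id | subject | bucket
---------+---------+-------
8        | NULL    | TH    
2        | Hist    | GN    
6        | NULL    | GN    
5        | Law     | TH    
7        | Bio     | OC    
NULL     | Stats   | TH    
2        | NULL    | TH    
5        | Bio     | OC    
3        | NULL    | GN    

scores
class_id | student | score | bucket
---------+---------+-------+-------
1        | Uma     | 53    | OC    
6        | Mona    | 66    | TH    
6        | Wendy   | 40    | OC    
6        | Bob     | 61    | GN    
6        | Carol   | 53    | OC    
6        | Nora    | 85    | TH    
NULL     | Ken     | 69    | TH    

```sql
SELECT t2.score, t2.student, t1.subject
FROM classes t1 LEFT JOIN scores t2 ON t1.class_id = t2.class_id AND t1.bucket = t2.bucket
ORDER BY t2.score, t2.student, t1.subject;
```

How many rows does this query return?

LEFT JOIN keeps every row from `classes`; unmatched rows get NULL for `scores`'s columns.
Matching on t1.class_id = t2.class_id AND t1.bucket = t2.bucket. A NULL in a compared column never satisfies the condition.
- class_id=8, bucket=TH: no t2 row matches, row kept with t2 columns NULL.
- class_id=2, bucket=GN: no t2 row matches, row kept with t2 columns NULL.
- class_id=6, bucket=GN: 1 matching t2 row(s), so 1 row(s) emitted.
- class_id=5, bucket=TH: no t2 row matches, row kept with t2 columns NULL.
- class_id=7, bucket=OC: no t2 row matches, row kept with t2 columns NULL.
- class_id=NULL, bucket=TH: no t2 row matches, row kept with t2 columns NULL.
- class_id=2, bucket=TH: no t2 row matches, row kept with t2 columns NULL.
- class_id=5, bucket=OC: no t2 row matches, row kept with t2 columns NULL.
- class_id=3, bucket=GN: no t2 row matches, row kept with t2 columns NULL.
Total: 1 matched + 8 padded = 9 rows.

9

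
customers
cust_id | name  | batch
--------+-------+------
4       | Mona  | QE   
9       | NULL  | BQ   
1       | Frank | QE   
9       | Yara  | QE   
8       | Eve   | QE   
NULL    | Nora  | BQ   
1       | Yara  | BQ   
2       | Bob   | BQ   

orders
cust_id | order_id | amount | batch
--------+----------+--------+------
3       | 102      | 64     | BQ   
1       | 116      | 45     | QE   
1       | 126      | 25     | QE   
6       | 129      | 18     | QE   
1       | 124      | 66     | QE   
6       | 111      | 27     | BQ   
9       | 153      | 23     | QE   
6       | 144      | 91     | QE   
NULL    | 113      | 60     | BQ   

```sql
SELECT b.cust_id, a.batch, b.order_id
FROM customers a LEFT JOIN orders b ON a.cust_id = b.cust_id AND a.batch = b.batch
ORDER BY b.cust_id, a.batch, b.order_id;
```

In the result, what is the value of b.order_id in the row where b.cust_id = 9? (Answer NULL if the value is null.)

153

LEFT JOIN keeps every row from `customers`; unmatched rows get NULL for `orders`'s columns.
Matching on a.cust_id = b.cust_id AND a.batch = b.batch. A NULL in a compared column never satisfies the condition.
Matched pairs: 4; unmatched a rows kept: 6.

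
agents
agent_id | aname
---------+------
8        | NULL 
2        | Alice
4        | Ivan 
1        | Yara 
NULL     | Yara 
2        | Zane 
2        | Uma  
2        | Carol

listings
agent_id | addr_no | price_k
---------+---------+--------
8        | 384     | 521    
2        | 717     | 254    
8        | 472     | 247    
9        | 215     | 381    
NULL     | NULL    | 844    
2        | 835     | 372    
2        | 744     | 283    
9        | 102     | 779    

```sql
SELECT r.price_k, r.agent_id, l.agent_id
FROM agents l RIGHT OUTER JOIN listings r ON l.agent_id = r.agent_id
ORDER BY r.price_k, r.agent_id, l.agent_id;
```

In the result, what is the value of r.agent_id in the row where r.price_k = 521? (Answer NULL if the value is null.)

8

RIGHT JOIN keeps every row from `listings`; unmatched rows get NULL for `agents`'s columns.
Matching on l.agent_id = r.agent_id. A NULL in a compared column never satisfies the condition.
Matched pairs: 14; unmatched r rows kept: 3.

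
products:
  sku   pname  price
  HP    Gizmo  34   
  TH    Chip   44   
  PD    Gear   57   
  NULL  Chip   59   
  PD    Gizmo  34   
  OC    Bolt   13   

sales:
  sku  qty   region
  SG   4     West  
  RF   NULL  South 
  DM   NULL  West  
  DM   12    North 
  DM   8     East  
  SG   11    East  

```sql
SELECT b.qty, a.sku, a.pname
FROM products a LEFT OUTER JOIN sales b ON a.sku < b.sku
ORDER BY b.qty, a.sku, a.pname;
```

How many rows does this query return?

LEFT JOIN keeps every row from `products`; unmatched rows get NULL for `sales`'s columns.
Matching on a.sku < b.sku. A NULL in a compared column never satisfies the condition.
Matched pairs: 12; unmatched a rows kept: 2.
Total: 12 matched + 2 padded = 14 rows.

14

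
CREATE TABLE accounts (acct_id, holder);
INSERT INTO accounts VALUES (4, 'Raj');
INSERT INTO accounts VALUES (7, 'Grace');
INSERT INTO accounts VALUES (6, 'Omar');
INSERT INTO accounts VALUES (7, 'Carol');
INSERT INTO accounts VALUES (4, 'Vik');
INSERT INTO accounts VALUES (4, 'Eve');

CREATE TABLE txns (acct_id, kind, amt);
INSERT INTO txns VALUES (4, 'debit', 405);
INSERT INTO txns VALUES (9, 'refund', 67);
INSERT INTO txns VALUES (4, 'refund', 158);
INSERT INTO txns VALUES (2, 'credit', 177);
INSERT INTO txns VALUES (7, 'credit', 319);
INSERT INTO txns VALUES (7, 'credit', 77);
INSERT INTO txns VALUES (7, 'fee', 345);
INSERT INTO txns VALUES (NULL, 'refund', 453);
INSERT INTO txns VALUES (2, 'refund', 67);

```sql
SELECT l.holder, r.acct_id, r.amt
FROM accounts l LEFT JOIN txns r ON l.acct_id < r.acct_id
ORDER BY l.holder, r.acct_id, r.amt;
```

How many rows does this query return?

LEFT JOIN keeps every row from `accounts`; unmatched rows get NULL for `txns`'s columns.
Matching on l.acct_id < r.acct_id. A NULL in a compared column never satisfies the condition.
- l row (acct_id=4): matches 4 r row(s) → 4 output row(s).
- l row (acct_id=7): matches 1 r row(s) → 1 output row(s).
- l row (acct_id=6): matches 4 r row(s) → 4 output row(s).
- l row (acct_id=7): matches 1 r row(s) → 1 output row(s).
- l row (acct_id=4): matches 4 r row(s) → 4 output row(s).
- l row (acct_id=4): matches 4 r row(s) → 4 output row(s).
Total: 18 rows.

18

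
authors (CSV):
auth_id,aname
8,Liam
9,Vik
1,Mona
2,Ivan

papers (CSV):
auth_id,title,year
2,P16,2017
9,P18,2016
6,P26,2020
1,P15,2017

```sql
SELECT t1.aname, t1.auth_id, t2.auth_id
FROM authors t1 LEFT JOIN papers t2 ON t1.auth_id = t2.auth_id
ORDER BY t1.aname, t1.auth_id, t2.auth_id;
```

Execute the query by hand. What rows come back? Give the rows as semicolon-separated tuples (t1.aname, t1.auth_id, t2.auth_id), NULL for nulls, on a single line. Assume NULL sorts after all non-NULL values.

(Ivan, 2, 2); (Liam, 8, NULL); (Mona, 1, 1); (Vik, 9, 9)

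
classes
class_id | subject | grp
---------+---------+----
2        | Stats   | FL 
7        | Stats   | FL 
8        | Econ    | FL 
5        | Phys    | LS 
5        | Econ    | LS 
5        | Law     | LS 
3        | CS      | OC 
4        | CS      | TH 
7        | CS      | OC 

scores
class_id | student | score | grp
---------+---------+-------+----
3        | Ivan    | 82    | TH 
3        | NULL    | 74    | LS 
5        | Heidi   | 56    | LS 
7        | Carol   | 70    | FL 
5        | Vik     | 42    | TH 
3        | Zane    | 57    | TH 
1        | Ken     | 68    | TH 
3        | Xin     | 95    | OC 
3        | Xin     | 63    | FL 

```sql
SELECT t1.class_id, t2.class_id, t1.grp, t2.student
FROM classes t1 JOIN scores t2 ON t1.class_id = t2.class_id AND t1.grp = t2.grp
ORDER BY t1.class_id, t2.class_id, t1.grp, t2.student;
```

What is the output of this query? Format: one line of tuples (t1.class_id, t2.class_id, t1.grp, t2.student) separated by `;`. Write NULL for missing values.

(3, 3, OC, Xin); (5, 5, LS, Heidi); (5, 5, LS, Heidi); (5, 5, LS, Heidi); (7, 7, FL, Carol)

INNER JOIN keeps only pairs where the ON condition holds.
Matching on t1.class_id = t2.class_id AND t1.grp = t2.grp.
- t1 row (class_id=2, grp=FL): no match → dropped.
- t1 row (class_id=7, grp=FL): matches 1 t2 row(s) → 1 output row(s).
- t1 row (class_id=8, grp=FL): no match → dropped.
- t1 row (class_id=5, grp=LS): matches 1 t2 row(s) → 1 output row(s).
- t1 row (class_id=5, grp=LS): matches 1 t2 row(s) → 1 output row(s).
- t1 row (class_id=5, grp=LS): matches 1 t2 row(s) → 1 output row(s).
- t1 row (class_id=3, grp=OC): matches 1 t2 row(s) → 1 output row(s).
- t1 row (class_id=4, grp=TH): no match → dropped.
- t1 row (class_id=7, grp=OC): no match → dropped.
After projecting and ordering:
t1.class_id | t2.class_id | t1.grp | t2.student
3 | 3 | OC | Xin
5 | 5 | LS | Heidi
5 | 5 | LS | Heidi
5 | 5 | LS | Heidi
7 | 7 | FL | Carol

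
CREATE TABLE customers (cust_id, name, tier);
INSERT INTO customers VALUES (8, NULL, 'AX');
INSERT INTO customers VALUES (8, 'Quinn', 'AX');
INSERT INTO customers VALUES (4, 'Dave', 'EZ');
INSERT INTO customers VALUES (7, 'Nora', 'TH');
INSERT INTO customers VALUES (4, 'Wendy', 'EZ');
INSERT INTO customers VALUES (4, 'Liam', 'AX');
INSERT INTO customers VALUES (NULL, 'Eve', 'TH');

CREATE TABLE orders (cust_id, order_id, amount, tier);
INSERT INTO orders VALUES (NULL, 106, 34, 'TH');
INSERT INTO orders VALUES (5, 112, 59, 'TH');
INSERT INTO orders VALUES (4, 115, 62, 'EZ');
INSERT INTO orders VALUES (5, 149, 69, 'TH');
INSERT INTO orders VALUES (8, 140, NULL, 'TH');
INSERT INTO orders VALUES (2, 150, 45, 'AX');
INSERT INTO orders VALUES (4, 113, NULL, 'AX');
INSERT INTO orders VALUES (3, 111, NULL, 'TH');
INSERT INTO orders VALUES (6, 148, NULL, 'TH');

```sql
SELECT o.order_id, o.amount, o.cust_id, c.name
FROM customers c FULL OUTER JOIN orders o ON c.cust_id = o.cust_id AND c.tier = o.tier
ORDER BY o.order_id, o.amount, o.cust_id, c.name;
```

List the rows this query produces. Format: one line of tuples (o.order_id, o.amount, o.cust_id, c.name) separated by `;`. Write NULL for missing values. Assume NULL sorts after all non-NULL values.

(106, 34, NULL, NULL); (111, NULL, 3, NULL); (112, 59, 5, NULL); (113, NULL, 4, Liam); (115, 62, 4, Dave); (115, 62, 4, Wendy); (140, NULL, 8, NULL); (148, NULL, 6, NULL); (149, 69, 5, NULL); (150, 45, 2, NULL); (NULL, NULL, NULL, Eve); (NULL, NULL, NULL, Nora); (NULL, NULL, NULL, Quinn); (NULL, NULL, NULL, NULL)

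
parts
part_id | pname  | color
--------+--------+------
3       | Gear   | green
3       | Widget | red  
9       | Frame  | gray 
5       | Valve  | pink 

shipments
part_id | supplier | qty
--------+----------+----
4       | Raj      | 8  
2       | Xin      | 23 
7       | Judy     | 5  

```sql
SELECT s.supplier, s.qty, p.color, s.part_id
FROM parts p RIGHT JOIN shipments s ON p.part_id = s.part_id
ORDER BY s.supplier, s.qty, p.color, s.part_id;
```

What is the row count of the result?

3

RIGHT JOIN keeps every row from `shipments`; unmatched rows get NULL for `parts`'s columns.
Matching on p.part_id = s.part_id.
- part_id=3: no matching s row.
- part_id=3: no matching s row.
- part_id=9: no matching s row.
- part_id=5: no matching s row.
- 3 row(s) from s found no p partner → padded with NULL.
Total: 0 matched + 3 padded = 3 rows.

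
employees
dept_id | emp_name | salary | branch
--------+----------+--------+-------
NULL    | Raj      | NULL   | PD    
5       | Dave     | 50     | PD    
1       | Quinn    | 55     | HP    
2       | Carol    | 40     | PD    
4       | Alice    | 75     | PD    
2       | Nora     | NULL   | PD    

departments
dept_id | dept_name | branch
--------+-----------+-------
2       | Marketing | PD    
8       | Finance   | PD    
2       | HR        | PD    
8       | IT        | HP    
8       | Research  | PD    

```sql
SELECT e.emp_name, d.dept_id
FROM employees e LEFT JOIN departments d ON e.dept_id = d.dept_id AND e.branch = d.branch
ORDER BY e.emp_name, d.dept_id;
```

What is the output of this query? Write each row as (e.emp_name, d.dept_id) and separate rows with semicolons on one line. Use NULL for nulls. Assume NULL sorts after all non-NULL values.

(Alice, NULL); (Carol, 2); (Carol, 2); (Dave, NULL); (Nora, 2); (Nora, 2); (Quinn, NULL); (Raj, NULL)

LEFT JOIN keeps every row from `employees`; unmatched rows get NULL for `departments`'s columns.
Matching on e.dept_id = d.dept_id AND e.branch = d.branch. A NULL in a compared column never satisfies the condition.
- e row (dept_id=NULL, branch=PD): no match → kept, d columns NULL.
- e row (dept_id=5, branch=PD): no match → kept, d columns NULL.
- e row (dept_id=1, branch=HP): no match → kept, d columns NULL.
- e row (dept_id=2, branch=PD): matches 2 d row(s) → 2 output row(s).
- e row (dept_id=4, branch=PD): no match → kept, d columns NULL.
- e row (dept_id=2, branch=PD): matches 2 d row(s) → 2 output row(s).
After projecting and ordering:
e.emp_name | d.dept_id
Alice | NULL
Carol | 2
Carol | 2
Dave | NULL
Nora | 2
Nora | 2
Quinn | NULL
Raj | NULL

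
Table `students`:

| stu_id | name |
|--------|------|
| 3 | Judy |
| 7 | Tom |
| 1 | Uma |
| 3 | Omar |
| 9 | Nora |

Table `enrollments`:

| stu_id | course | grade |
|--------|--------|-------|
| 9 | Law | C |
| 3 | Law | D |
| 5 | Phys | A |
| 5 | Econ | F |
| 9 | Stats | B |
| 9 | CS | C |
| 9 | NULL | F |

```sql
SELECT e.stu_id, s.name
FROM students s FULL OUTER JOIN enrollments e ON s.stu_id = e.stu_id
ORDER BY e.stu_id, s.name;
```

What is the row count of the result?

FULL OUTER JOIN keeps every row from both sides; unmatched rows get NULL for the other side's columns.
Matching on s.stu_id = e.stu_id.
- stu_id=3: 1 matching e row(s), so 1 row(s) emitted.
- stu_id=7: no e row matches, row kept with e columns NULL.
- stu_id=1: no e row matches, row kept with e columns NULL.
- stu_id=3: 1 matching e row(s), so 1 row(s) emitted.
- stu_id=9: 4 matching e row(s), so 4 row(s) emitted.
- 2 row(s) from e found no s partner → padded with NULL.
Total: 6 matched + 4 padded = 10 rows.

10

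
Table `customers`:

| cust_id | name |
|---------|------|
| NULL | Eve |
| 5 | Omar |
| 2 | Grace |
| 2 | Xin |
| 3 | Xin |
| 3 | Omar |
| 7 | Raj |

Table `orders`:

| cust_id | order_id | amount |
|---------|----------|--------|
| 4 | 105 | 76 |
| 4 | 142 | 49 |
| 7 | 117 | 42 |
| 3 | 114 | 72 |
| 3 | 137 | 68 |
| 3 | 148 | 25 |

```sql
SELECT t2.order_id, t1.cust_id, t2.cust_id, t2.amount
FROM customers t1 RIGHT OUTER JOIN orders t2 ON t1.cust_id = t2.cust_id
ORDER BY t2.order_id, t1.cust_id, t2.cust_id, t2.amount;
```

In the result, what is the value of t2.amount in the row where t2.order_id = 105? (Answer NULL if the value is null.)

76

RIGHT JOIN keeps every row from `orders`; unmatched rows get NULL for `customers`'s columns.
Matching on t1.cust_id = t2.cust_id. A NULL in a compared column never satisfies the condition.
- cust_id=NULL: no matching t2 row.
- cust_id=5: no matching t2 row.
- cust_id=2: no matching t2 row.
- cust_id=2: no matching t2 row.
- cust_id=3: 3 matching t2 row(s), so 3 row(s) emitted.
- cust_id=3: 3 matching t2 row(s), so 3 row(s) emitted.
- cust_id=7: 1 matching t2 row(s), so 1 row(s) emitted.
- plus 2 unmatched t2 row(s), each kept with NULL t1 columns.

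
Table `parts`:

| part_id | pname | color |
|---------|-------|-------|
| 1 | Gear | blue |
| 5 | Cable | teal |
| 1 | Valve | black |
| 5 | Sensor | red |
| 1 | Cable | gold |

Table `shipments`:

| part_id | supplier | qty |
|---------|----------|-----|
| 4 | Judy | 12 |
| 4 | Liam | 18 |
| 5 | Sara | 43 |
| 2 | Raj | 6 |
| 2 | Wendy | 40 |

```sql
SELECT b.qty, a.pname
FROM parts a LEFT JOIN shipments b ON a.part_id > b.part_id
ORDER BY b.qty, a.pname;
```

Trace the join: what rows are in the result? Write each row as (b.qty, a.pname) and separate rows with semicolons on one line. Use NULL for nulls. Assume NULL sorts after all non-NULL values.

LEFT JOIN keeps every row from `parts`; unmatched rows get NULL for `shipments`'s columns.
Matching on a.part_id > b.part_id.
- a row (part_id=1): no match → kept, b columns NULL.
- a row (part_id=5): matches 4 b row(s) → 4 output row(s).
- a row (part_id=1): no match → kept, b columns NULL.
- a row (part_id=5): matches 4 b row(s) → 4 output row(s).
- a row (part_id=1): no match → kept, b columns NULL.

(6, Cable); (6, Sensor); (12, Cable); (12, Sensor); (18, Cable); (18, Sensor); (40, Cable); (40, Sensor); (NULL, Cable); (NULL, Gear); (NULL, Valve)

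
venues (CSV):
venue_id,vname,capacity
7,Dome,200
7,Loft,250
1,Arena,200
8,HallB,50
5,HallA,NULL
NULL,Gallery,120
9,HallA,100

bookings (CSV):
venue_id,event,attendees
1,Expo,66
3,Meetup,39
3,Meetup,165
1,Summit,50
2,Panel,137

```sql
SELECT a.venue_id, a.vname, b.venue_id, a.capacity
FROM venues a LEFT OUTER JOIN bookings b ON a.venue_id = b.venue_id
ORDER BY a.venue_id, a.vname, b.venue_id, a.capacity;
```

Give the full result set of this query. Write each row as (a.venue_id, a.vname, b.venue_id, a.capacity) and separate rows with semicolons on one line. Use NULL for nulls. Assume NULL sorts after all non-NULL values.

LEFT JOIN keeps every row from `venues`; unmatched rows get NULL for `bookings`'s columns.
Matching on a.venue_id = b.venue_id. A NULL in a compared column never satisfies the condition.
Matched pairs: 2; unmatched a rows kept: 6.

(1, Arena, 1, 200); (1, Arena, 1, 200); (5, HallA, NULL, NULL); (7, Dome, NULL, 200); (7, Loft, NULL, 250); (8, HallB, NULL, 50); (9, HallA, NULL, 100); (NULL, Gallery, NULL, 120)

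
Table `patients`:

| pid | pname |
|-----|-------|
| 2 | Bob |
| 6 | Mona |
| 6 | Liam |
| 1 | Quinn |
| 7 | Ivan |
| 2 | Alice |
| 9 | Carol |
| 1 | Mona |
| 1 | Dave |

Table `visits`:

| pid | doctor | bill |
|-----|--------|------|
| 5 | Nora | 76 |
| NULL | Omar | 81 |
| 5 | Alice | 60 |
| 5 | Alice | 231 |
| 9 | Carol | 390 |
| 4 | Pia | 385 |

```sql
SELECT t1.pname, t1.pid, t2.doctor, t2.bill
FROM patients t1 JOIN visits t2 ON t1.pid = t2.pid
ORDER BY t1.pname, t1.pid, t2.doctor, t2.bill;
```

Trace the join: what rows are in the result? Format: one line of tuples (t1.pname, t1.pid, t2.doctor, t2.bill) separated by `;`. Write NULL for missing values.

(Carol, 9, Carol, 390)

INNER JOIN keeps only pairs where the ON condition holds.
Matching on t1.pid = t2.pid. A NULL in a compared column never satisfies the condition.
Matched pairs: 1.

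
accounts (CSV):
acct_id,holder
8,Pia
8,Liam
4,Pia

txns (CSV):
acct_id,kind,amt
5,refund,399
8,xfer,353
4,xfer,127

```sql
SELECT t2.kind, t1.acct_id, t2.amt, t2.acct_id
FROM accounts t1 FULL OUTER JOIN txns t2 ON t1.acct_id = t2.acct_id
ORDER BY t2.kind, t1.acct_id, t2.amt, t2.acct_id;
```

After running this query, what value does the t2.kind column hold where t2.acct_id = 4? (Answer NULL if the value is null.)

xfer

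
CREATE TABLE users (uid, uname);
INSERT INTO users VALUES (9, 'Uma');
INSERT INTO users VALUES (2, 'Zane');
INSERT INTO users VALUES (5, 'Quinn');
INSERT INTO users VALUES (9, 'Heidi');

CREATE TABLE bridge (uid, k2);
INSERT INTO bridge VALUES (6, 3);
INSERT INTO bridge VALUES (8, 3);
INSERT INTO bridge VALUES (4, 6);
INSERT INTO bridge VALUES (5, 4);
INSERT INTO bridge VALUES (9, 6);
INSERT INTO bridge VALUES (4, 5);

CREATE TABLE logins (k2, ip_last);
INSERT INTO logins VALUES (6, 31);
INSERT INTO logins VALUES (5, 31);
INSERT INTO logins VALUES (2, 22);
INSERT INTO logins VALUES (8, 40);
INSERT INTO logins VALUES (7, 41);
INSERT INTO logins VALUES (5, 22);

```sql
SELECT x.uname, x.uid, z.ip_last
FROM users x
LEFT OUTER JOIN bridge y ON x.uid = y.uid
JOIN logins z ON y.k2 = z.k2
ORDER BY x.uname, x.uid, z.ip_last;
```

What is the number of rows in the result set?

2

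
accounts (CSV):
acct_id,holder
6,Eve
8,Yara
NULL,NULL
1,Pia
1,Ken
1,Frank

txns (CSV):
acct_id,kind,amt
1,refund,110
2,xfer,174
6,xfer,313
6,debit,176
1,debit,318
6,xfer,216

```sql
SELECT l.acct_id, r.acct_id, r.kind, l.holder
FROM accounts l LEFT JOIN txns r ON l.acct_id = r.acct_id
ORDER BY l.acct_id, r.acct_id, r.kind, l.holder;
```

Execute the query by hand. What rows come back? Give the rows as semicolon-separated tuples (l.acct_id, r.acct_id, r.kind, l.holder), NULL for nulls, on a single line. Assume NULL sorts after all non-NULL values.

(1, 1, debit, Frank); (1, 1, debit, Ken); (1, 1, debit, Pia); (1, 1, refund, Frank); (1, 1, refund, Ken); (1, 1, refund, Pia); (6, 6, debit, Eve); (6, 6, xfer, Eve); (6, 6, xfer, Eve); (8, NULL, NULL, Yara); (NULL, NULL, NULL, NULL)

LEFT JOIN keeps every row from `accounts`; unmatched rows get NULL for `txns`'s columns.
Matching on l.acct_id = r.acct_id. A NULL in a compared column never satisfies the condition.
- l row (acct_id=6): matches 3 r row(s) → 3 output row(s).
- l row (acct_id=8): no match → kept, r columns NULL.
- l row (acct_id=NULL): no match → kept, r columns NULL.
- l row (acct_id=1): matches 2 r row(s) → 2 output row(s).
- l row (acct_id=1): matches 2 r row(s) → 2 output row(s).
- l row (acct_id=1): matches 2 r row(s) → 2 output row(s).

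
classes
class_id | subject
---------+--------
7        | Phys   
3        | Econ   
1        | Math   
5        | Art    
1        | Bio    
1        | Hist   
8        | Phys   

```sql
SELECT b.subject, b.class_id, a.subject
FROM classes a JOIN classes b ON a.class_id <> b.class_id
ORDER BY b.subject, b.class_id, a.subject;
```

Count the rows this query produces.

36

INNER JOIN keeps only pairs where the ON condition holds.
Matching on a.class_id <> b.class_id.
- class_id=7: 6 matching b row(s), so 6 row(s) emitted.
- class_id=3: 6 matching b row(s), so 6 row(s) emitted.
- class_id=1: 4 matching b row(s), so 4 row(s) emitted.
- class_id=5: 6 matching b row(s), so 6 row(s) emitted.
- class_id=1: 4 matching b row(s), so 4 row(s) emitted.
- class_id=1: 4 matching b row(s), so 4 row(s) emitted.
- class_id=8: 6 matching b row(s), so 6 row(s) emitted.
Total: 36 rows.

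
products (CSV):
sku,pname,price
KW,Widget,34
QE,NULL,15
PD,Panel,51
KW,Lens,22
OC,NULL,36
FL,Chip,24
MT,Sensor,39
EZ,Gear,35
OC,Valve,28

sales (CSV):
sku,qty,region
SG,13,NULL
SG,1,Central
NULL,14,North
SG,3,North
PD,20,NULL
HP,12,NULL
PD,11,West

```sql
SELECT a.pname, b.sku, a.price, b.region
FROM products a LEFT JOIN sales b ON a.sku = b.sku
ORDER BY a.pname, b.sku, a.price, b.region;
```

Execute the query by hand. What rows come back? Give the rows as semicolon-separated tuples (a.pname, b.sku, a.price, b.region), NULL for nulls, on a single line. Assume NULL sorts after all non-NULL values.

(Chip, NULL, 24, NULL); (Gear, NULL, 35, NULL); (Lens, NULL, 22, NULL); (Panel, PD, 51, West); (Panel, PD, 51, NULL); (Sensor, NULL, 39, NULL); (Valve, NULL, 28, NULL); (Widget, NULL, 34, NULL); (NULL, NULL, 15, NULL); (NULL, NULL, 36, NULL)

LEFT JOIN keeps every row from `products`; unmatched rows get NULL for `sales`'s columns.
Matching on a.sku = b.sku. A NULL in a compared column never satisfies the condition.
Matched pairs: 2; unmatched a rows kept: 8.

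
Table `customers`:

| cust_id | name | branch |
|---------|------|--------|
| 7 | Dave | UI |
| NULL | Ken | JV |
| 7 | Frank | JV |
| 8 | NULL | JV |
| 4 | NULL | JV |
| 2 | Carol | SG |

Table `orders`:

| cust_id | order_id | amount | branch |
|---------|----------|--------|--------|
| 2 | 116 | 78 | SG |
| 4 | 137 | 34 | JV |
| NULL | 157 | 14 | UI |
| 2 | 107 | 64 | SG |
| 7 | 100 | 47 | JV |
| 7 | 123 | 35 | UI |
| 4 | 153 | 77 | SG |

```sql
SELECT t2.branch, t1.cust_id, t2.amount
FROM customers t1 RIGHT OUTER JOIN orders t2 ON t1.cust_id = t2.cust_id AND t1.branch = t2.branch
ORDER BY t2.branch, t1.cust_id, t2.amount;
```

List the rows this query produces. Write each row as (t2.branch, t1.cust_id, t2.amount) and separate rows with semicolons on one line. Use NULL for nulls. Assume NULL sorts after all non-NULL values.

(JV, 4, 34); (JV, 7, 47); (SG, 2, 64); (SG, 2, 78); (SG, NULL, 77); (UI, 7, 35); (UI, NULL, 14)

RIGHT JOIN keeps every row from `orders`; unmatched rows get NULL for `customers`'s columns.
Matching on t1.cust_id = t2.cust_id AND t1.branch = t2.branch. A NULL in a compared column never satisfies the condition.
- cust_id=7, branch=UI: 1 matching t2 row(s), so 1 row(s) emitted.
- cust_id=NULL, branch=JV: no matching t2 row.
- cust_id=7, branch=JV: 1 matching t2 row(s), so 1 row(s) emitted.
- cust_id=8, branch=JV: no matching t2 row.
- cust_id=4, branch=JV: 1 matching t2 row(s), so 1 row(s) emitted.
- cust_id=2, branch=SG: 2 matching t2 row(s), so 2 row(s) emitted.
- 2 row(s) from t2 found no t1 partner → padded with NULL.
After projecting and ordering:
t2.branch | t1.cust_id | t2.amount
JV | 4 | 34
JV | 7 | 47
SG | 2 | 64
SG | 2 | 78
SG | NULL | 77
UI | 7 | 35
UI | NULL | 14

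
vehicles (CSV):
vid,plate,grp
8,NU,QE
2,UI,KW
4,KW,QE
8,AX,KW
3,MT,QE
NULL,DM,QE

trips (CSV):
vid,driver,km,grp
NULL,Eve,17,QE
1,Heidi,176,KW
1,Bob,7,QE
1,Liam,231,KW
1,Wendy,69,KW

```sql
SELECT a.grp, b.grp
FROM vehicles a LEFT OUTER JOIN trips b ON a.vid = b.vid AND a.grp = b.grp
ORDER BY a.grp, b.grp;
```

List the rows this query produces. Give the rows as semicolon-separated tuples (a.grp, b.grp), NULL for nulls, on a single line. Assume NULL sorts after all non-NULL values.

(KW, NULL); (KW, NULL); (QE, NULL); (QE, NULL); (QE, NULL); (QE, NULL)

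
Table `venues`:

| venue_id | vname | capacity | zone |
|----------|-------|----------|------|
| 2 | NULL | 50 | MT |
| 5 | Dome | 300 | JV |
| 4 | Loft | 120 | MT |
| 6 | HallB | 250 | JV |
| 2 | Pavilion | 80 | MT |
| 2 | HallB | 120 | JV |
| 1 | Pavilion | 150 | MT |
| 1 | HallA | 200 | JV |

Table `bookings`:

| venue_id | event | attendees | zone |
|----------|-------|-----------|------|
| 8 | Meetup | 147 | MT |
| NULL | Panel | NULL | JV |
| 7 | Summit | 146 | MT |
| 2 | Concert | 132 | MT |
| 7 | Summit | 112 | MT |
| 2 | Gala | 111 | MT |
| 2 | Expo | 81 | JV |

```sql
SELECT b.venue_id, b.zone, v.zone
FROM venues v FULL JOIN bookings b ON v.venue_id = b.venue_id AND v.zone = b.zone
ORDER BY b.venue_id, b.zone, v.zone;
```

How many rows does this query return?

FULL OUTER JOIN keeps every row from both sides; unmatched rows get NULL for the other side's columns.
Matching on v.venue_id = b.venue_id AND v.zone = b.zone. A NULL in a compared column never satisfies the condition.
Matched pairs: 5; unmatched v rows kept: 5; unmatched b rows kept: 4.
Total: 5 matched + 9 padded = 14 rows.

14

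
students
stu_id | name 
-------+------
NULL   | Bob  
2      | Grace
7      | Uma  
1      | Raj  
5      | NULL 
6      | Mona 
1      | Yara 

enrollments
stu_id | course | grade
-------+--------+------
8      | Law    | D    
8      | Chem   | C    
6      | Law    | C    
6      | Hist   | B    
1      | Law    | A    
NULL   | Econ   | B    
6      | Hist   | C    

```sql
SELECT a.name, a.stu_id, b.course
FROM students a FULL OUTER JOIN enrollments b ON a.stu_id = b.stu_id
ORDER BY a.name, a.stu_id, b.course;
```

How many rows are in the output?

FULL OUTER JOIN keeps every row from both sides; unmatched rows get NULL for the other side's columns.
Matching on a.stu_id = b.stu_id. A NULL in a compared column never satisfies the condition.
- a row (stu_id=NULL): no match → kept, b columns NULL.
- a row (stu_id=2): no match → kept, b columns NULL.
- a row (stu_id=7): no match → kept, b columns NULL.
- a row (stu_id=1): matches 1 b row(s) → 1 output row(s).
- a row (stu_id=5): no match → kept, b columns NULL.
- a row (stu_id=6): matches 3 b row(s) → 3 output row(s).
- a row (stu_id=1): matches 1 b row(s) → 1 output row(s).
- plus 3 unmatched b row(s), each kept with NULL a columns.
Total: 5 matched + 7 padded = 12 rows.

12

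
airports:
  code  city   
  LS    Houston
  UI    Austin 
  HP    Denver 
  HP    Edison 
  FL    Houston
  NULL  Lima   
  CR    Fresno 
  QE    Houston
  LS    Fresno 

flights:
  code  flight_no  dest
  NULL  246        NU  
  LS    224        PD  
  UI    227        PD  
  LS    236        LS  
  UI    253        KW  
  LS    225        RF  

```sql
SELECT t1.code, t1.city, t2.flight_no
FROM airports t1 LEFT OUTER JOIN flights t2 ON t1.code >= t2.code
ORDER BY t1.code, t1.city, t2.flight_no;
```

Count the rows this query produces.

LEFT JOIN keeps every row from `airports`; unmatched rows get NULL for `flights`'s columns.
Matching on t1.code >= t2.code. A NULL in a compared column never satisfies the condition.
- t1 (code=LS) pairs with 3 row(s) of t2.
- t1 (code=UI) pairs with 5 row(s) of t2.
- t1 (code=HP) has no partner → padded with NULL.
- t1 (code=HP) has no partner → padded with NULL.
- t1 (code=FL) has no partner → padded with NULL.
- t1 (code=NULL) has no partner → padded with NULL.
- t1 (code=CR) has no partner → padded with NULL.
- t1 (code=QE) pairs with 3 row(s) of t2.
- t1 (code=LS) pairs with 3 row(s) of t2.
Total: 14 matched + 5 padded = 19 rows.

19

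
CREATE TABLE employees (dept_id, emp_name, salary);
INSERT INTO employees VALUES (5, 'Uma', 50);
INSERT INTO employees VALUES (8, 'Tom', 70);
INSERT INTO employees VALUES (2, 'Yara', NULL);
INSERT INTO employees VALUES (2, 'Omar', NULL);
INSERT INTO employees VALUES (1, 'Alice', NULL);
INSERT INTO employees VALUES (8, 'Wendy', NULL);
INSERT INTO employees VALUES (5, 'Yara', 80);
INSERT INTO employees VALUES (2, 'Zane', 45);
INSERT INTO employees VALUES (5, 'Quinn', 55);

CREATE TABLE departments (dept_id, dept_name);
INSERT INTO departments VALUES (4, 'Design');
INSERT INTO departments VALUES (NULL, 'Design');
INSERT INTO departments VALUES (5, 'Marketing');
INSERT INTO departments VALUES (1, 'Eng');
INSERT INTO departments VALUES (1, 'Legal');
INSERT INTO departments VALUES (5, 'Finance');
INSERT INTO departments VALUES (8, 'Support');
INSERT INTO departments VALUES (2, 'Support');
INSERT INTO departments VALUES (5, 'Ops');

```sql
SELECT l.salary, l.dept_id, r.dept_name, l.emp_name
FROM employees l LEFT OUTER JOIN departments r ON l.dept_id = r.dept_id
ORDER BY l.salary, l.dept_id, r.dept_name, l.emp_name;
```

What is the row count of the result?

16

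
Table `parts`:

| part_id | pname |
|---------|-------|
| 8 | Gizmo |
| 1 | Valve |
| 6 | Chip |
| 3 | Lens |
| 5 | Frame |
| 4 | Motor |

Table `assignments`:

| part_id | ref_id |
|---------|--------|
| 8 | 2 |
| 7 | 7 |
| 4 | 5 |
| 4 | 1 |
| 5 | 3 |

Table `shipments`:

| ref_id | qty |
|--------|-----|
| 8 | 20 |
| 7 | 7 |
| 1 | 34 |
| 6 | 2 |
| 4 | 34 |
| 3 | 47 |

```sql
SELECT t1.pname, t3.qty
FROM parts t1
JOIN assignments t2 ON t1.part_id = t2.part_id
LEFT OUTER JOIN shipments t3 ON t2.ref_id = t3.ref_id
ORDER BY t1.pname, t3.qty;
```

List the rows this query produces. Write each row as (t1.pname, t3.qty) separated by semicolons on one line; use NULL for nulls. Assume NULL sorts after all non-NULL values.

Step 1 — t1 INNER JOIN t2 on part_id → 4 row(s).
Then LEFT JOIN `shipments t3` on ref_id: each of those 4 rows is kept; rows whose t2.ref_id has no match in t3 get NULL for t3's columns.

(Frame, 47); (Gizmo, NULL); (Motor, 34); (Motor, NULL)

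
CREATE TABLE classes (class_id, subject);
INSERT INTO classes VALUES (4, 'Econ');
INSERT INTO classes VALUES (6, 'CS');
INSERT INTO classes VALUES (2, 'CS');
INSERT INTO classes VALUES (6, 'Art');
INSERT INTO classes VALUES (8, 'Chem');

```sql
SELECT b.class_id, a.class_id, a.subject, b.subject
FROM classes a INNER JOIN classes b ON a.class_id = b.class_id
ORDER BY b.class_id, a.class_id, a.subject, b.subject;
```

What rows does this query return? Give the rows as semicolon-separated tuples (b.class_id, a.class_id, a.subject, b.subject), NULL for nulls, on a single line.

(2, 2, CS, CS); (4, 4, Econ, Econ); (6, 6, Art, Art); (6, 6, Art, CS); (6, 6, CS, Art); (6, 6, CS, CS); (8, 8, Chem, Chem)

INNER JOIN keeps only pairs where the ON condition holds.
Matching on a.class_id = b.class_id.
- class_id=4: 1 matching b row(s), so 1 row(s) emitted.
- class_id=6: 2 matching b row(s), so 2 row(s) emitted.
- class_id=2: 1 matching b row(s), so 1 row(s) emitted.
- class_id=6: 2 matching b row(s), so 2 row(s) emitted.
- class_id=8: 1 matching b row(s), so 1 row(s) emitted.
After projecting and ordering:
b.class_id | a.class_id | a.subject | b.subject
2 | 2 | CS | CS
4 | 4 | Econ | Econ
6 | 6 | Art | Art
6 | 6 | Art | CS
6 | 6 | CS | Art
6 | 6 | CS | CS
8 | 8 | Chem | Chem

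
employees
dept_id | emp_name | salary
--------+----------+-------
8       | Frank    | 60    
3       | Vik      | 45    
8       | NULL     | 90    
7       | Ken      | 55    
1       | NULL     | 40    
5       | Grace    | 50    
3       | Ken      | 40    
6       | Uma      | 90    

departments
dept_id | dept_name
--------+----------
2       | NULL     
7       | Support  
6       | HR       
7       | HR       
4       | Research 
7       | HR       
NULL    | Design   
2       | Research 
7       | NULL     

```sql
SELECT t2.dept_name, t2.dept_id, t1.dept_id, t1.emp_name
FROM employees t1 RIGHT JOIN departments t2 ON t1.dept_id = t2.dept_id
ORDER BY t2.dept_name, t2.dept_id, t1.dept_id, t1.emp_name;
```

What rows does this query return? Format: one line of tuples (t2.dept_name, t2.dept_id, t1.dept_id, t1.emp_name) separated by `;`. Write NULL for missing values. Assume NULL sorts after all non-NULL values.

(Design, NULL, NULL, NULL); (HR, 6, 6, Uma); (HR, 7, 7, Ken); (HR, 7, 7, Ken); (Research, 2, NULL, NULL); (Research, 4, NULL, NULL); (Support, 7, 7, Ken); (NULL, 2, NULL, NULL); (NULL, 7, 7, Ken)

RIGHT JOIN keeps every row from `departments`; unmatched rows get NULL for `employees`'s columns.
Matching on t1.dept_id = t2.dept_id. A NULL in a compared column never satisfies the condition.
- t1 row (dept_id=8): no match.
- t1 row (dept_id=3): no match.
- t1 row (dept_id=8): no match.
- t1 row (dept_id=7): matches 4 t2 row(s) → 4 output row(s).
- t1 row (dept_id=1): no match.
- t1 row (dept_id=5): no match.
- t1 row (dept_id=3): no match.
- t1 row (dept_id=6): matches 1 t2 row(s) → 1 output row(s).
- 4 row(s) from t2 found no t1 partner → padded with NULL.
After projecting and ordering:
t2.dept_name | t2.dept_id | t1.dept_id | t1.emp_name
Design | NULL | NULL | NULL
HR | 6 | 6 | Uma
HR | 7 | 7 | Ken
HR | 7 | 7 | Ken
Research | 2 | NULL | NULL
Research | 4 | NULL | NULL
Support | 7 | 7 | Ken
NULL | 2 | NULL | NULL
NULL | 7 | 7 | Ken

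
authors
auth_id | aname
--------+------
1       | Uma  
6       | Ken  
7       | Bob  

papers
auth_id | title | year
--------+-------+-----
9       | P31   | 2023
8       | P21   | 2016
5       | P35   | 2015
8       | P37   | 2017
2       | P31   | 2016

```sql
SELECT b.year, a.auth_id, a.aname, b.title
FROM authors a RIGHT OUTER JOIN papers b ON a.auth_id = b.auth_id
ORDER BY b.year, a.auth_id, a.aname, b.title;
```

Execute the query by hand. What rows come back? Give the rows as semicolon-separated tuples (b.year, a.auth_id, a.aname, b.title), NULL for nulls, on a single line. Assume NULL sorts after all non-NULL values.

RIGHT JOIN keeps every row from `papers`; unmatched rows get NULL for `authors`'s columns.
Matching on a.auth_id = b.auth_id.
- a row (auth_id=1): no match.
- a row (auth_id=6): no match.
- a row (auth_id=7): no match.
- 5 b row(s) had no a match → kept, a columns NULL.
After projecting and ordering:
b.year | a.auth_id | a.aname | b.title
2015 | NULL | NULL | P35
2016 | NULL | NULL | P21
2016 | NULL | NULL | P31
2017 | NULL | NULL | P37
2023 | NULL | NULL | P31

(2015, NULL, NULL, P35); (2016, NULL, NULL, P21); (2016, NULL, NULL, P31); (2017, NULL, NULL, P37); (2023, NULL, NULL, P31)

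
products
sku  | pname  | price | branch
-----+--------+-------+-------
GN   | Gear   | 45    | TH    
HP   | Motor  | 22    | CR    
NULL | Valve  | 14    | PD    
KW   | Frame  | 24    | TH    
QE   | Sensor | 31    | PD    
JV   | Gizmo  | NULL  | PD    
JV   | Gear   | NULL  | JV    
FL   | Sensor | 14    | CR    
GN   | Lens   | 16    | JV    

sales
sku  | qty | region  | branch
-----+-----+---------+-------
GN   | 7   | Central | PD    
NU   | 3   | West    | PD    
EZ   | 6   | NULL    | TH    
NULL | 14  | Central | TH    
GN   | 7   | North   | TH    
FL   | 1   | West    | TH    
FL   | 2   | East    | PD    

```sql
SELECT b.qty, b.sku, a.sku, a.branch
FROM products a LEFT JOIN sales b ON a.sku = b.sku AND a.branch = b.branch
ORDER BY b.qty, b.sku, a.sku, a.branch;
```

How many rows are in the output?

9

LEFT JOIN keeps every row from `products`; unmatched rows get NULL for `sales`'s columns.
Matching on a.sku = b.sku AND a.branch = b.branch. A NULL in a compared column never satisfies the condition.
- a (sku=GN, branch=TH) pairs with 1 row(s) of b.
- a (sku=HP, branch=CR) has no partner → padded with NULL.
- a (sku=NULL, branch=PD) has no partner → padded with NULL.
- a (sku=KW, branch=TH) has no partner → padded with NULL.
- a (sku=QE, branch=PD) has no partner → padded with NULL.
- a (sku=JV, branch=PD) has no partner → padded with NULL.
- a (sku=JV, branch=JV) has no partner → padded with NULL.
- a (sku=FL, branch=CR) has no partner → padded with NULL.
- a (sku=GN, branch=JV) has no partner → padded with NULL.
Total: 1 matched + 8 padded = 9 rows.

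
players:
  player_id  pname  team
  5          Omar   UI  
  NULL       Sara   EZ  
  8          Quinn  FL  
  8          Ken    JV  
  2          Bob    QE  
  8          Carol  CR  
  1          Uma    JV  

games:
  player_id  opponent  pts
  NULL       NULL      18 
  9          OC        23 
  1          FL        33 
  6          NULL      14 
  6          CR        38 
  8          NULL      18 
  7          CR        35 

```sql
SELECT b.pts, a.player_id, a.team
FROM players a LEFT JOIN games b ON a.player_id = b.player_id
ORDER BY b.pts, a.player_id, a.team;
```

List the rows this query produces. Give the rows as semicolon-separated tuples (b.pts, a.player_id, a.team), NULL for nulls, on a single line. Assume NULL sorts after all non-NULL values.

(18, 8, CR); (18, 8, FL); (18, 8, JV); (33, 1, JV); (NULL, 2, QE); (NULL, 5, UI); (NULL, NULL, EZ)

LEFT JOIN keeps every row from `players`; unmatched rows get NULL for `games`'s columns.
Matching on a.player_id = b.player_id. A NULL in a compared column never satisfies the condition.
Matched pairs: 4; unmatched a rows kept: 3.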